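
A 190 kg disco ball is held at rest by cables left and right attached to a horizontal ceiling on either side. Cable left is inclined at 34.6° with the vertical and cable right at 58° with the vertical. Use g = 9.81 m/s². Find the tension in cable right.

Angles from the horizontal: cable left is 90° − 34.6° = 55.4°, cable right is 90° − 58° = 32°.
Weight W = 190 × 9.81 = 1864 N acts straight down.
Horizontal: T_left cos 55.4° = T_right cos 32°  →  T_left = 1.493 T_right.
Vertical: T_left sin 55.4° + T_right sin 32° = 1864.
Substituting the horizontal relation into the vertical equation gives 1.759 T_right = 1864, so T_right = 1059 N.

T_right ≈ 1060 N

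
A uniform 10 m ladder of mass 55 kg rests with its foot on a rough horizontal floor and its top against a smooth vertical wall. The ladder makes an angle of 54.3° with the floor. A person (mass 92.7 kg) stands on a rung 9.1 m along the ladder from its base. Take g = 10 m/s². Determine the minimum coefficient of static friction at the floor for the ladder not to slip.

ΣF_y = 0: N_floor = 55×10 + 92.7×10 = 1477 N.
Torques about the foot: N_wall · 10 sin 54.3° = 55×10×5 cos 54.3° + 92.7×10×9.1 cos 54.3° → N_wall = 803.77 N.
ΣF_x = 0: f_floor = N_wall = 803.77 N.
μ_min = f_floor / N_floor = 803.77 / 1477 = 0.5442.

μ_min ≈ 0.544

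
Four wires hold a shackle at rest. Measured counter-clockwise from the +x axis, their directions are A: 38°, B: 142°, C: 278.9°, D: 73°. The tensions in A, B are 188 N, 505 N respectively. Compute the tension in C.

Resolve: ΣF_x = 188 cos 38° + 505 cos 142° + T_C cos 278.9° + T_D cos 73° = 0.
        ΣF_y = 188 sin 38° + 505 sin 142° + T_C sin 278.9° + T_D sin 73° = 0.
The known terms sum to (-249.8, 426.7) N, so 0.1547 T_C + 0.2924 T_D = 249.8 and -0.9880 T_C + 0.9563 T_D = -426.7.
Solving simultaneously: T_C = 832.5 N, T_D = 413.9 N.

T_C ≈ 832 N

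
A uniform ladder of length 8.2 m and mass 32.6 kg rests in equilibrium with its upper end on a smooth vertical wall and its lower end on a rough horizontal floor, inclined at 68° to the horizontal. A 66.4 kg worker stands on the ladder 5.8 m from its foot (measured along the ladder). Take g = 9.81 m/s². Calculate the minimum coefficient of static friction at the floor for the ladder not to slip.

μ_min ≈ 0.258

ΣF_y = 0: N_floor = 32.6×9.81 + 66.4×9.81 = 971.19 N.
Torques about the foot: N_wall · 8.2 sin 68° = 32.6×9.81×4.1 cos 68° + 66.4×9.81×5.8 cos 68° → N_wall = 250.75 N.
ΣF_x = 0: f_floor = N_wall = 250.75 N.
μ_min = f_floor / N_floor = 250.75 / 971.19 = 0.2582.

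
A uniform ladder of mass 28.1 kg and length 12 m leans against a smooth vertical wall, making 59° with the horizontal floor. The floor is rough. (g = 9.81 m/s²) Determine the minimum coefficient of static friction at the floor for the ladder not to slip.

μ_min ≈ 0.300

ΣF_y = 0: N_floor = 28.1×9.81 = 275.66 N.
Torques about the foot: N_wall · 12 sin 59° = 28.1×9.81×6 cos 59° → N_wall = 82.817 N.
ΣF_x = 0: f_floor = N_wall = 82.817 N.
μ_min = f_floor / N_floor = 82.817 / 275.66 = 0.3004.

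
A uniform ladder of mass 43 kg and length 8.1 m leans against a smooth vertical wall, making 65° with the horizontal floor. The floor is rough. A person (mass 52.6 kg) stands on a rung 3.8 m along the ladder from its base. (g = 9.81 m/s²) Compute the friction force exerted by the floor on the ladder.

f ≈ 211 N

Torques about the foot: N_wall · 8.1 sin 65° = 43×9.81×4.05 cos 65° + 52.6×9.81×3.8 cos 65° → N_wall = 211.23 N.
ΣF_x = 0: f_floor = N_wall = 211.23 N.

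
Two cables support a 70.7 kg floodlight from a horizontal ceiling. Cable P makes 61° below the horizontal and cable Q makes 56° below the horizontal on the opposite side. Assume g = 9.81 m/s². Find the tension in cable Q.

T_Q ≈ 377 N

Weight W = 70.7 × 9.81 = 693.6 N acts straight down.
Horizontal: T_P cos 61° = T_Q cos 56°  →  T_P = 1.153 T_Q.
Vertical: T_P sin 61° + T_Q sin 56° = 693.6.
Substituting the horizontal relation into the vertical equation gives 1.838 T_Q = 693.6, so T_Q = 377.4 N.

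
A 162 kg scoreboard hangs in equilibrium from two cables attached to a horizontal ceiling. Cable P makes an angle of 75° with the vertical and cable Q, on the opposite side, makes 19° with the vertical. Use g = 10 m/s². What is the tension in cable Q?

T_Q ≈ 1570 N

Angles from the horizontal: cable P is 90° − 75° = 15°, cable Q is 90° − 19° = 71°.
Weight W = 162 × 10 = 1620 N acts straight down.
Horizontal: T_P cos 15° = T_Q cos 71°  →  T_P = 0.3371 T_Q.
Vertical: T_P sin 15° + T_Q sin 71° = 1620.
Substituting the horizontal relation into the vertical equation gives 1.033 T_Q = 1620, so T_Q = 1569 N.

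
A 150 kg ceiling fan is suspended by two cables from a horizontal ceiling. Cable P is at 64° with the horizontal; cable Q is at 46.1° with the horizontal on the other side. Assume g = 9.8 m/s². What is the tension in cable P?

Weight W = 150 × 9.8 = 1470 N acts straight down.
Horizontal: T_P cos 64° = T_Q cos 46.1°  →  T_Q = 0.6322 T_P.
Vertical: T_P sin 64° + T_Q sin 46.1° = 1470.
Substituting the horizontal relation into the vertical equation gives 1.354 T_P = 1470, so T_P = 1085 N.

T_P ≈ 1090 N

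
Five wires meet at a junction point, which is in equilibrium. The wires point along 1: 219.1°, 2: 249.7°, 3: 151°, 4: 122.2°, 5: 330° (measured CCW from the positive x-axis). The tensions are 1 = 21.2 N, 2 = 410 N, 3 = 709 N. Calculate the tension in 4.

T_4 ≈ 936 N

Resolve: ΣF_x = 21.2 cos 219.1° + 410 cos 249.7° + 709 cos 151° + T_4 cos 122.2° + T_5 cos 330° = 0.
        ΣF_y = 21.2 sin 219.1° + 410 sin 249.7° + 709 sin 151° + T_4 sin 122.2° + T_5 sin 330° = 0.
The known terms sum to (-778.8, -54.17) N, so -0.5329 T_4 + 0.8660 T_5 = 778.8 and 0.8462 T_4 − 0.5000 T_5 = 54.17.
Solving simultaneously: T_4 = 935.5 N, T_5 = 1475 N.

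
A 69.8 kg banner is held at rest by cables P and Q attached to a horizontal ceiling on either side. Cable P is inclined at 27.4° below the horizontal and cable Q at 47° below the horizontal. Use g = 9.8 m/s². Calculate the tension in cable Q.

T_Q ≈ 631 N

Weight W = 69.8 × 9.8 = 684 N acts straight down.
Horizontal: T_P cos 27.4° = T_Q cos 47°  →  T_P = 0.7682 T_Q.
Vertical: T_P sin 27.4° + T_Q sin 47° = 684.
Substituting the horizontal relation into the vertical equation gives 1.085 T_Q = 684, so T_Q = 630.5 N.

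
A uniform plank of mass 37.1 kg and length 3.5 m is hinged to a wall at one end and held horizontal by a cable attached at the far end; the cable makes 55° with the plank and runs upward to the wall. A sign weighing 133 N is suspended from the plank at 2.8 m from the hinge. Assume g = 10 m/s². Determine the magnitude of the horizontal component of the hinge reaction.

H_x ≈ 204 N

Take torques about the hinge: T sin 55° · 3.5 = 37.1×10×1.75 + 133×2.8 = 1021.6 N·m.
So T = 1021.6 / (0.8192 × 3.5) = 356.34 N.
ΣF_x = 0: H_x = T cos 55° = 204.39 N.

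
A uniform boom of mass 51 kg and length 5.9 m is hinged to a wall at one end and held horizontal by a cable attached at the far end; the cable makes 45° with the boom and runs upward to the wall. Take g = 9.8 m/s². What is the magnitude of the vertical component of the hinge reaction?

Take torques about the hinge: T sin 45° · 5.9 = 51×9.8×2.95 = 1474.4 N·m.
So T = 1474.4 / (0.7071 × 5.9) = 353.41 N.
ΣF_y = 0: H_y = (51×9.8) − T sin 45° = 499.8 − 249.9 = 249.9 N.

|H_y| ≈ 250 N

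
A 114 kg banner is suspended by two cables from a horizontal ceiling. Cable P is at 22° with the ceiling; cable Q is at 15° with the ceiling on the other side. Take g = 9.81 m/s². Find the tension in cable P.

Weight W = 114 × 9.81 = 1118 N acts straight down.
Horizontal: T_P cos 22° = T_Q cos 15°  →  T_Q = 0.9599 T_P.
Vertical: T_P sin 22° + T_Q sin 15° = 1118.
Substituting the horizontal relation into the vertical equation gives 0.623 T_P = 1118, so T_P = 1795 N.

T_P ≈ 1790 N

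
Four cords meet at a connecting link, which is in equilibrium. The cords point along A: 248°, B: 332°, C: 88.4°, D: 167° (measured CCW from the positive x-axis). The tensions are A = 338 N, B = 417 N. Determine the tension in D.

T_D ≈ 261 N

Resolve: ΣF_x = 338 cos 248° + 417 cos 332° + T_C cos 88.4° + T_D cos 167° = 0.
        ΣF_y = 338 sin 248° + 417 sin 332° + T_C sin 88.4° + T_D sin 167° = 0.
The known terms sum to (241.6, -509.2) N, so 0.0279 T_C − 0.9744 T_D = -241.6 and 0.9996 T_C + 0.2250 T_D = 509.2.
Solving simultaneously: T_C = 450.7 N, T_D = 260.8 N.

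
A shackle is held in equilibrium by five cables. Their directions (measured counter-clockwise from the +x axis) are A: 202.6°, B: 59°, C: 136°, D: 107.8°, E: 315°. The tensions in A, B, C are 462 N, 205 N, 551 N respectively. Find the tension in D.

Resolve: ΣF_x = 462 cos 202.6° + 205 cos 59° + 551 cos 136° + T_D cos 107.8° + T_E cos 315° = 0.
        ΣF_y = 462 sin 202.6° + 205 sin 59° + 551 sin 136° + T_D sin 107.8° + T_E sin 315° = 0.
The known terms sum to (-717.3, 380.9) N, so -0.3057 T_D + 0.7071 T_E = 717.3 and 0.9521 T_D − 0.7071 T_E = -380.9.
Solving simultaneously: T_D = 520.3 N, T_E = 1239 N.

T_D ≈ 520 N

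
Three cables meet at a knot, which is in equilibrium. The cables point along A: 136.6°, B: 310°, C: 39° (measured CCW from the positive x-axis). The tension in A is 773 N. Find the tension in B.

Resolve: ΣF_x = 773 cos 136.6° + T_B cos 310° + T_C cos 39° = 0.
        ΣF_y = 773 sin 136.6° + T_B sin 310° + T_C sin 39° = 0.
The known terms sum to (-561.6, 531.1) N, so 0.6428 T_B + 0.7771 T_C = 561.6 and -0.7660 T_B + 0.6293 T_C = -531.1.
Solving simultaneously: T_B = 766.3 N, T_C = 88.86 N.

T_B ≈ 766 N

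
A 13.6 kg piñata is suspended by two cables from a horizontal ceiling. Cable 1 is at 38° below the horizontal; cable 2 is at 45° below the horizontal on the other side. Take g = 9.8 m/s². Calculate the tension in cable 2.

Weight W = 13.6 × 9.8 = 133.3 N acts straight down.
Horizontal: T_1 cos 38° = T_2 cos 45°  →  T_1 = 0.8973 T_2.
Vertical: T_1 sin 38° + T_2 sin 45° = 133.3.
Substituting the horizontal relation into the vertical equation gives 1.26 T_2 = 133.3, so T_2 = 105.8 N.

T_2 ≈ 106 N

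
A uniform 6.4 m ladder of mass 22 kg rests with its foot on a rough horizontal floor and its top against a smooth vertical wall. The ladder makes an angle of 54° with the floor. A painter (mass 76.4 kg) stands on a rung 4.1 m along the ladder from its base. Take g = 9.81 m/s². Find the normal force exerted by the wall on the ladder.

Torques about the foot: N_wall · 6.4 sin 54° = 22×9.81×3.2 cos 54° + 76.4×9.81×4.1 cos 54° → N_wall = 427.24 N.

N_wall ≈ 427 N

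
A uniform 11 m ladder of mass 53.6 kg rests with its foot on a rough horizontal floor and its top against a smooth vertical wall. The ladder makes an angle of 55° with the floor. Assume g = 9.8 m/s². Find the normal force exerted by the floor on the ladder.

ΣF_y = 0: N_floor = 53.6×9.8 = 525.28 N.

N_floor ≈ 525 N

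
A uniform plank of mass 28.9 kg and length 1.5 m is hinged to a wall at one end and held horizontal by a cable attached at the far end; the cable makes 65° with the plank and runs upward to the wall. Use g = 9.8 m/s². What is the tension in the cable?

Take torques about the hinge: T sin 65° · 1.5 = 28.9×9.8×0.75 = 212.42 N·m.
So T = 212.42 / (0.9063 × 1.5) = 156.25 N.

T ≈ 156 N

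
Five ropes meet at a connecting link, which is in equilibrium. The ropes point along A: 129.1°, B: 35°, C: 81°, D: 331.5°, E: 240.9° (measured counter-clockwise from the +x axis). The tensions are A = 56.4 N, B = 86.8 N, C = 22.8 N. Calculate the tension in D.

Resolve: ΣF_x = 56.4 cos 129.1° + 86.8 cos 35° + 22.8 cos 81° + T_D cos 331.5° + T_E cos 240.9° = 0.
        ΣF_y = 56.4 sin 129.1° + 86.8 sin 35° + 22.8 sin 81° + T_D sin 331.5° + T_E sin 240.9° = 0.
The known terms sum to (39.1, 116.1) N, so 0.8788 T_D − 0.4863 T_E = -39.1 and -0.4772 T_D − 0.8738 T_E = -116.1.
Solving simultaneously: T_D = 22.29 N, T_E = 120.7 N.

T_D ≈ 22.3 N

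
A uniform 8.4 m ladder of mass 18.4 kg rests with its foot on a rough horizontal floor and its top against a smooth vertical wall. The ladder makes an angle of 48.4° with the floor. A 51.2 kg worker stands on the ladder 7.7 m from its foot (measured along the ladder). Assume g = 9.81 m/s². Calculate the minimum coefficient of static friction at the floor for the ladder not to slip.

μ_min ≈ 0.716

ΣF_y = 0: N_floor = 18.4×9.81 + 51.2×9.81 = 682.78 N.
Torques about the foot: N_wall · 8.4 sin 48.4° = 18.4×9.81×4.2 cos 48.4° + 51.2×9.81×7.7 cos 48.4° → N_wall = 488.91 N.
ΣF_x = 0: f_floor = N_wall = 488.91 N.
μ_min = f_floor / N_floor = 488.91 / 682.78 = 0.7161.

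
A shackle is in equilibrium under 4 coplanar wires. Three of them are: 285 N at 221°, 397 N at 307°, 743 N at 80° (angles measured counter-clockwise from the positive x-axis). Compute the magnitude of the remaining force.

F ≈ 274 N

Sum the known components: ΣF_x = 152.8 N, ΣF_y = 227.7 N.
For equilibrium the remaining force must supply (−ΣF_x, −ΣF_y) = (-152.8, -227.7) N.
Magnitude = √((-152.8)² + (-227.7)²) = 274.2 N; direction = atan2(-227.7, -152.8) = 236.1°.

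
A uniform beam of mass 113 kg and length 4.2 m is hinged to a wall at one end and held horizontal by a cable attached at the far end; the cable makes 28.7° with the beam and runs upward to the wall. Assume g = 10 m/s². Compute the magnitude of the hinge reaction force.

Take torques about the hinge: T sin 28.7° · 4.2 = 113×10×2.1 = 2373 N·m.
So T = 2373 / (0.4802 × 4.2) = 1176.5 N.
ΣF_x = 0: H_x = T cos 28.7° = 1032 N.
ΣF_y = 0: H_y = (113×10) − T sin 28.7° = 1130 − 565 = 565 N.
|H| = √(H_x² + H_y²) = √((1032)² + (565)²) = 1176.5 N.

|H| ≈ 1180 N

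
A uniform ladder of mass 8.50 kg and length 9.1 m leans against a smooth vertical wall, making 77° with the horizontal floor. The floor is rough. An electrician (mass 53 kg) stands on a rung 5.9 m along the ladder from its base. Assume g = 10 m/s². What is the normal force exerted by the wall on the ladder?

Torques about the foot: N_wall · 9.1 sin 77° = 8.50×10×4.55 cos 77° + 53×10×5.9 cos 77° → N_wall = 89.144 N.

N_wall ≈ 89.1 N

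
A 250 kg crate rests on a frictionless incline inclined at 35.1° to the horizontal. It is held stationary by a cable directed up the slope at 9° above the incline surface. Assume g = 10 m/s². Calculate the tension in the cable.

T ≈ 1460 N

Take axes along and perpendicular to the incline. Weight components: W sin 35.1° = 1438 N down-slope, W cos 35.1° = 2045 N into the surface.
Along incline: T cos 9° = W sin 35.1° → T = 1455 N.
Perpendicular: N = W cos 35.1° − T sin 9° = 1818 N.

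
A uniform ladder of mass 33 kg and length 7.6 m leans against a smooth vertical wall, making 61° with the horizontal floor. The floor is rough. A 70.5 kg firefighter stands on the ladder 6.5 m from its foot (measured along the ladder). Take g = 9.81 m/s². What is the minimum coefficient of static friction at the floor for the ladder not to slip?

μ_min ≈ 0.411

ΣF_y = 0: N_floor = 33×9.81 + 70.5×9.81 = 1015.3 N.
Torques about the foot: N_wall · 7.6 sin 61° = 33×9.81×3.8 cos 61° + 70.5×9.81×6.5 cos 61° → N_wall = 417.6 N.
ΣF_x = 0: f_floor = N_wall = 417.6 N.
μ_min = f_floor / N_floor = 417.6 / 1015.3 = 0.4113.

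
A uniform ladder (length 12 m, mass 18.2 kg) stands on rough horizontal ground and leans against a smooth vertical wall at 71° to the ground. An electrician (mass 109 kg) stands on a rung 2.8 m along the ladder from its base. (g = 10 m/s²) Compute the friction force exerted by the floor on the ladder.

Torques about the foot: N_wall · 12 sin 71° = 18.2×10×6 cos 71° + 109×10×2.8 cos 71° → N_wall = 118.91 N.
ΣF_x = 0: f_floor = N_wall = 118.91 N.

f ≈ 119 N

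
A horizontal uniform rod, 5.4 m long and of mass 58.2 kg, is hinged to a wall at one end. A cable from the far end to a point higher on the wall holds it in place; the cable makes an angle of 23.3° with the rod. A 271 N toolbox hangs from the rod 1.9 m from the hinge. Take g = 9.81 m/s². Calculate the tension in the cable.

Take torques about the hinge: T sin 23.3° · 5.4 = 58.2×9.81×2.7 + 271×1.9 = 2056.4 N·m.
So T = 2056.4 / (0.3955 × 5.4) = 962.78 N.

T ≈ 963 N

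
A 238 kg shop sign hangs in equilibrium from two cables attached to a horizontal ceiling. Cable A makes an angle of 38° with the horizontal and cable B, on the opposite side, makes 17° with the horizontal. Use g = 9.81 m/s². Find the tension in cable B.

T_B ≈ 2250 N

Weight W = 238 × 9.81 = 2335 N acts straight down.
Horizontal: T_A cos 38° = T_B cos 17°  →  T_A = 1.214 T_B.
Vertical: T_A sin 38° + T_B sin 17° = 2335.
Substituting the horizontal relation into the vertical equation gives 1.04 T_B = 2335, so T_B = 2246 N.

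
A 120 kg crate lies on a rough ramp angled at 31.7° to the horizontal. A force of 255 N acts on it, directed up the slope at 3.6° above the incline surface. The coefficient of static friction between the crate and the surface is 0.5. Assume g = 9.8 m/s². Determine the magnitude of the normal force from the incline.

N ≈ 985 N

Axes along / perpendicular to the incline. W sin 31.7° = 618 N down-slope; W cos 31.7° = 1001 N into the surface.
Perpendicular: N = W cos 31.7° − P sin 3.6° = 1001 − 16.01 = 984.5 N.
Along incline: P cos 3.6° + f = W sin 31.7° (friction acts up-slope) → f = 618 − 254.5 = 363.5 N.
|f| = 363.5 N ≤ μN = 492.3 N, so the crate is indeed static.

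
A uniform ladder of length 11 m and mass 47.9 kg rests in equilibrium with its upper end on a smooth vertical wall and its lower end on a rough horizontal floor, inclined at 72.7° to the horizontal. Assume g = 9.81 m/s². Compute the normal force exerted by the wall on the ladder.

N_wall ≈ 73.2 N

Torques about the foot: N_wall · 11 sin 72.7° = 47.9×9.81×5.5 cos 72.7° → N_wall = 73.179 N.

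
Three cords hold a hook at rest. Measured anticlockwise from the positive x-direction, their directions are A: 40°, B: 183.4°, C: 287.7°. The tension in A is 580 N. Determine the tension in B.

Resolve: ΣF_x = 580 cos 40° + T_B cos 183.4° + T_C cos 287.7° = 0.
        ΣF_y = 580 sin 40° + T_B sin 183.4° + T_C sin 287.7° = 0.
The known terms sum to (444.3, 372.8) N, so -0.9982 T_B + 0.3040 T_C = -444.3 and -0.0593 T_B − 0.9527 T_C = -372.8.
Solving simultaneously: T_B = 553.8 N, T_C = 356.9 N.

T_B ≈ 554 N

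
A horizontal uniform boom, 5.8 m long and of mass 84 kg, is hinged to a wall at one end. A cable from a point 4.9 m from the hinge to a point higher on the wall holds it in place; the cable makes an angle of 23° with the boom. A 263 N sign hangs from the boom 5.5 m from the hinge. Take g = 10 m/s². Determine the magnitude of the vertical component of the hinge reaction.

|H_y| ≈ 311 N

Take torques about the hinge: T sin 23° · 4.9 = 84×10×2.9 + 263×5.5 = 3882.5 N·m.
So T = 3882.5 / (0.3907 × 4.9) = 2027.9 N.
ΣF_y = 0: H_y = (84×10 + 263) − T sin 23° = 1103 − 792.35 = 310.65 N.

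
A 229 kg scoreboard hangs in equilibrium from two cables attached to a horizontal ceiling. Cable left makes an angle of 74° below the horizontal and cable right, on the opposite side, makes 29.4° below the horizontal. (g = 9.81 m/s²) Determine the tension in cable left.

T_left ≈ 2010 N

Weight W = 229 × 9.81 = 2246 N acts straight down.
Horizontal: T_left cos 74° = T_right cos 29.4°  →  T_right = 0.3164 T_left.
Vertical: T_left sin 74° + T_right sin 29.4° = 2246.
Substituting the horizontal relation into the vertical equation gives 1.117 T_left = 2246, so T_left = 2012 N.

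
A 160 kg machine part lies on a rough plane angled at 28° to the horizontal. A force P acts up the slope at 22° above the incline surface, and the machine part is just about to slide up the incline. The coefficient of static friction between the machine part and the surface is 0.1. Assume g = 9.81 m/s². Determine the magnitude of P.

On the verge of sliding up the incline, friction equals μN and acts down the slope.
Perpendicular: N + P sin 22° = W cos 28° = 1386 N.
Along incline: P cos 22° = W sin 28° + μN  with W sin 28° = 736.9 N.
Solving the pair for P and N: P = 907.6 N, N = 1046 N (and f = μN = 104.6 N).

P ≈ 908 N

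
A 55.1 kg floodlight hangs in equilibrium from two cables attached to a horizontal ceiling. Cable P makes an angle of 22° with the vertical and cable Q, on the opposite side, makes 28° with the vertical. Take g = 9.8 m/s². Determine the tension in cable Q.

Angles from the horizontal: cable P is 90° − 22° = 68°, cable Q is 90° − 28° = 62°.
Weight W = 55.1 × 9.8 = 540 N acts straight down.
Horizontal: T_P cos 68° = T_Q cos 62°  →  T_P = 1.253 T_Q.
Vertical: T_P sin 68° + T_Q sin 62° = 540.
Substituting the horizontal relation into the vertical equation gives 2.045 T_Q = 540, so T_Q = 264.1 N.

T_Q ≈ 264 N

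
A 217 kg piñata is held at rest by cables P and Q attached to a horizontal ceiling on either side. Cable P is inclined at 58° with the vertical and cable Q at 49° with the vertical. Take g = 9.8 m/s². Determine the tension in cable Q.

Angles from the horizontal: cable P is 90° − 58° = 32°, cable Q is 90° − 49° = 41°.
Weight W = 217 × 9.8 = 2127 N acts straight down.
Horizontal: T_P cos 32° = T_Q cos 41°  →  T_P = 0.8899 T_Q.
Vertical: T_P sin 32° + T_Q sin 41° = 2127.
Substituting the horizontal relation into the vertical equation gives 1.128 T_Q = 2127, so T_Q = 1886 N.

T_Q ≈ 1890 N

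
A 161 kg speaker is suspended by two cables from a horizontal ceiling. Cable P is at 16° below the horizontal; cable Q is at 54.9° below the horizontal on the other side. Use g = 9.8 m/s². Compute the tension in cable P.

T_P ≈ 960 N

Weight W = 161 × 9.8 = 1578 N acts straight down.
Horizontal: T_P cos 16° = T_Q cos 54.9°  →  T_Q = 1.672 T_P.
Vertical: T_P sin 16° + T_Q sin 54.9° = 1578.
Substituting the horizontal relation into the vertical equation gives 1.643 T_P = 1578, so T_P = 960.1 N.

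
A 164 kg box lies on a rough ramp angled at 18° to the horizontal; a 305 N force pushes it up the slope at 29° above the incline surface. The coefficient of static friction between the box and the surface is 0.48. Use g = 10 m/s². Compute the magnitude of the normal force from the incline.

N ≈ 1410 N

Axes along / perpendicular to the incline. W sin 18° = 506.8 N down-slope; W cos 18° = 1560 N into the surface.
Perpendicular: N = W cos 18° − P sin 29° = 1560 − 147.9 = 1412 N.
Along incline: P cos 29° + f = W sin 18° (friction acts up-slope) → f = 506.8 − 266.8 = 240 N.
|f| = 240 N ≤ μN = 677.7 N, so the box is indeed static.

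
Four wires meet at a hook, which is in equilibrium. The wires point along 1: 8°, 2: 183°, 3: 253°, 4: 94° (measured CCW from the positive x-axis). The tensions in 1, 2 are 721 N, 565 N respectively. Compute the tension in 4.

T_4 ≈ 342 N

Resolve: ΣF_x = 721 cos 8° + 565 cos 183° + T_3 cos 253° + T_4 cos 94° = 0.
        ΣF_y = 721 sin 8° + 565 sin 183° + T_3 sin 253° + T_4 sin 94° = 0.
The known terms sum to (149.8, 70.77) N, so -0.2924 T_3 − 0.0698 T_4 = -149.8 and -0.9563 T_3 + 0.9976 T_4 = -70.77.
Solving simultaneously: T_3 = 430.6 N, T_4 = 341.9 N.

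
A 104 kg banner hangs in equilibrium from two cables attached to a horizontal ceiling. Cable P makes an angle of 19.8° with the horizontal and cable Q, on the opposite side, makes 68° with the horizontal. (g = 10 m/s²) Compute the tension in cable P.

T_P ≈ 390 N

Weight W = 104 × 10 = 1040 N acts straight down.
Horizontal: T_P cos 19.8° = T_Q cos 68°  →  T_Q = 2.512 T_P.
Vertical: T_P sin 19.8° + T_Q sin 68° = 1040.
Substituting the horizontal relation into the vertical equation gives 2.667 T_P = 1040, so T_P = 389.9 N.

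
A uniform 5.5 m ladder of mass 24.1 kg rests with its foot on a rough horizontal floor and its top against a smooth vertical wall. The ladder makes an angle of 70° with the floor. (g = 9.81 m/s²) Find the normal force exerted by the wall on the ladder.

Torques about the foot: N_wall · 5.5 sin 70° = 24.1×9.81×2.75 cos 70° → N_wall = 43.025 N.

N_wall ≈ 43 N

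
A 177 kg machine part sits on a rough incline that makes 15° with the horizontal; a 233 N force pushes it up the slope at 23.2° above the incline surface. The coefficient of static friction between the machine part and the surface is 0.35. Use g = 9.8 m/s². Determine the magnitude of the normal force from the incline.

N ≈ 1580 N

Axes along / perpendicular to the incline. W sin 15° = 448.9 N down-slope; W cos 15° = 1675 N into the surface.
Perpendicular: N = W cos 15° − P sin 23.2° = 1675 − 91.79 = 1584 N.
Along incline: P cos 23.2° + f = W sin 15° (friction acts up-slope) → f = 448.9 − 214.2 = 234.8 N.
|f| = 234.8 N ≤ μN = 554.3 N, so the machine part is indeed static.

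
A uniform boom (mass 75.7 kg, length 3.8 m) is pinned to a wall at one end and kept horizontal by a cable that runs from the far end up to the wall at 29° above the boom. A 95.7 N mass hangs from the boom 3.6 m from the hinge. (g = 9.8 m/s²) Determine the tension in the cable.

T ≈ 952 N

Take torques about the hinge: T sin 29° · 3.8 = 75.7×9.8×1.9 + 95.7×3.6 = 1754.1 N·m.
So T = 1754.1 / (0.4848 × 3.8) = 952.11 N.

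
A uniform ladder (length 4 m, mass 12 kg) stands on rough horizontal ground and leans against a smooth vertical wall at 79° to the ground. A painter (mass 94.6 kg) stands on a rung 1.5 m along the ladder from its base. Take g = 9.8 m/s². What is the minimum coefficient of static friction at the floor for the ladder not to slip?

μ_min ≈ 0.0756

ΣF_y = 0: N_floor = 12×9.8 + 94.6×9.8 = 1044.7 N.
Torques about the foot: N_wall · 4 sin 79° = 12×9.8×2 cos 79° + 94.6×9.8×1.5 cos 79° → N_wall = 79.007 N.
ΣF_x = 0: f_floor = N_wall = 79.007 N.
μ_min = f_floor / N_floor = 79.007 / 1044.7 = 0.07563.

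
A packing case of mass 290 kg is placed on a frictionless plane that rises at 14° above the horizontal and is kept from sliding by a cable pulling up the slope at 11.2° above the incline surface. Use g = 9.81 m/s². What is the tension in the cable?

Take axes along and perpendicular to the incline. Weight components: W sin 14° = 688.2 N down-slope, W cos 14° = 2760 N into the surface.
Along incline: T cos 11.2° = W sin 14° → T = 701.6 N.
Perpendicular: N = W cos 14° − T sin 11.2° = 2624 N.

T ≈ 702 N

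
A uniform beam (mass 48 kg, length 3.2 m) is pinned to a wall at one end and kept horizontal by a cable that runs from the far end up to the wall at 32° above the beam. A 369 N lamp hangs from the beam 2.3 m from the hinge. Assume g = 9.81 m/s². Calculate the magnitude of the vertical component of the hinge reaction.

Take torques about the hinge: T sin 32° · 3.2 = 48×9.81×1.6 + 369×2.3 = 1602.1 N·m.
So T = 1602.1 / (0.5299 × 3.2) = 944.78 N.
ΣF_y = 0: H_y = (48×9.81 + 369) − T sin 32° = 839.88 − 500.66 = 339.22 N.

|H_y| ≈ 339 N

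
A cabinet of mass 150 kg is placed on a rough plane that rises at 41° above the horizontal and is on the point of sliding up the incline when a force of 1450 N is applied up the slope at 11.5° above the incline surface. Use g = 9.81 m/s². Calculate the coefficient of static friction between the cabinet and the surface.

On the verge of sliding up the incline, friction is at its maximum μN and acts down the slope.
Perpendicular to incline: N = W cos 41° − P sin 11.5° = 1111 − 289.1 = 821.5 N.
Along incline: P cos 11.5° − μN = W sin 41° → μ = −(W sin 41° − P cos 11.5°) / N = 0.5545.

μ ≈ 0.554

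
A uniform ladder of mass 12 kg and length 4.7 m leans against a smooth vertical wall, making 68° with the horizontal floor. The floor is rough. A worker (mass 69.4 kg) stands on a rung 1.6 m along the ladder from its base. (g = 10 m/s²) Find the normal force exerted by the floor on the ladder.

N_floor ≈ 814 N

ΣF_y = 0: N_floor = 12×10 + 69.4×10 = 814 N.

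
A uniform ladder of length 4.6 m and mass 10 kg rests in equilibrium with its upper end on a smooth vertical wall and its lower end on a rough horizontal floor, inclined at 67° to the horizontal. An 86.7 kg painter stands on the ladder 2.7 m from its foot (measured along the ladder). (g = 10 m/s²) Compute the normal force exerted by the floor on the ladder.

N_floor ≈ 967 N

ΣF_y = 0: N_floor = 10×10 + 86.7×10 = 967 N.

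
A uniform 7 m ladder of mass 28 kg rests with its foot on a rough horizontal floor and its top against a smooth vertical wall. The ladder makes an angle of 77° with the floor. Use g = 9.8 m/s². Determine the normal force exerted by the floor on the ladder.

ΣF_y = 0: N_floor = 28×9.8 = 274.4 N.

N_floor ≈ 274 N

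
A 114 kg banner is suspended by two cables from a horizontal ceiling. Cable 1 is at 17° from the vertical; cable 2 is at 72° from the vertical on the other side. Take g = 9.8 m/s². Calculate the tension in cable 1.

T_1 ≈ 1060 N

Angles from the horizontal: cable 1 is 90° − 17° = 73°, cable 2 is 90° − 72° = 18°.
Weight W = 114 × 9.8 = 1117 N acts straight down.
Horizontal: T_1 cos 73° = T_2 cos 18°  →  T_2 = 0.3074 T_1.
Vertical: T_1 sin 73° + T_2 sin 18° = 1117.
Substituting the horizontal relation into the vertical equation gives 1.051 T_1 = 1117, so T_1 = 1063 N.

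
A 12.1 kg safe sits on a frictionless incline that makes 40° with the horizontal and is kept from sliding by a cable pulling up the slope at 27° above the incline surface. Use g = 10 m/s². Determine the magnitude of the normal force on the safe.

Take axes along and perpendicular to the incline. Weight components: W sin 40° = 77.78 N down-slope, W cos 40° = 92.69 N into the surface.
Along incline: T cos 27° = W sin 40° → T = 87.29 N.
Perpendicular: N = W cos 40° − T sin 27° = 53.06 N.

N ≈ 53.1 N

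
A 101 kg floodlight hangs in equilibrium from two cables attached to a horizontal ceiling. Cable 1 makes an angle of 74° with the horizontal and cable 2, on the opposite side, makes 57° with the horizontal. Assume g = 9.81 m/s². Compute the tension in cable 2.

T_2 ≈ 362 N

Weight W = 101 × 9.81 = 990.8 N acts straight down.
Horizontal: T_1 cos 74° = T_2 cos 57°  →  T_1 = 1.976 T_2.
Vertical: T_1 sin 74° + T_2 sin 57° = 990.8.
Substituting the horizontal relation into the vertical equation gives 2.738 T_2 = 990.8, so T_2 = 361.9 N.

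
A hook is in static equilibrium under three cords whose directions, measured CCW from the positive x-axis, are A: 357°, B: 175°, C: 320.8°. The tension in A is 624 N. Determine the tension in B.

T_B ≈ 656 N

Resolve: ΣF_x = 624 cos 357° + T_B cos 175° + T_C cos 320.8° = 0.
        ΣF_y = 624 sin 357° + T_B sin 175° + T_C sin 320.8° = 0.
The known terms sum to (623.1, -32.66) N, so -0.9962 T_B + 0.7749 T_C = -623.1 and 0.0872 T_B − 0.6320 T_C = 32.66.
Solving simultaneously: T_B = 655.7 N, T_C = 38.74 N.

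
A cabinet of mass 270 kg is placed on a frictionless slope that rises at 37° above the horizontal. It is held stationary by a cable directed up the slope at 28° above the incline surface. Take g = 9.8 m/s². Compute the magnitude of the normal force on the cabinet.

Take axes along and perpendicular to the incline. Weight components: W sin 37° = 1592 N down-slope, W cos 37° = 2113 N into the surface.
Along incline: T cos 28° = W sin 37° → T = 1804 N.
Perpendicular: N = W cos 37° − T sin 28° = 1266 N.

N ≈ 1270 N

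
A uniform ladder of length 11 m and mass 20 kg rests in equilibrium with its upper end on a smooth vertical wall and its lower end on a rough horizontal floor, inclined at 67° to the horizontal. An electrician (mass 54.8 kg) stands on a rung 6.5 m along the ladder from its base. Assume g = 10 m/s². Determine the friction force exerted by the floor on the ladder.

f ≈ 180 N

Torques about the foot: N_wall · 11 sin 67° = 20×10×5.5 cos 67° + 54.8×10×6.5 cos 67° → N_wall = 179.9 N.
ΣF_x = 0: f_floor = N_wall = 179.9 N.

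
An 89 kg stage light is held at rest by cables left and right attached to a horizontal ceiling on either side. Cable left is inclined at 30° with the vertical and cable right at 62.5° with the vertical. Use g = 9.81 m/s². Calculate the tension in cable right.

Angles from the horizontal: cable left is 90° − 30° = 60°, cable right is 90° − 62.5° = 27.5°.
Weight W = 89 × 9.81 = 873.1 N acts straight down.
Horizontal: T_left cos 60° = T_right cos 27.5°  →  T_left = 1.774 T_right.
Vertical: T_left sin 60° + T_right sin 27.5° = 873.1.
Substituting the horizontal relation into the vertical equation gives 1.998 T_right = 873.1, so T_right = 437 N.

T_right ≈ 437 N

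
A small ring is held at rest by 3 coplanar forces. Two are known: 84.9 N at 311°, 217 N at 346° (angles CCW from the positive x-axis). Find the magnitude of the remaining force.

F ≈ 291 N

Sum the known components: ΣF_x = 266.3 N, ΣF_y = -116.6 N.
For equilibrium the remaining force must supply (−ΣF_x, −ΣF_y) = (-266.3, 116.6) N.
Magnitude = √((-266.3)² + (116.6)²) = 290.7 N; direction = atan2(116.6, -266.3) = 156.4°.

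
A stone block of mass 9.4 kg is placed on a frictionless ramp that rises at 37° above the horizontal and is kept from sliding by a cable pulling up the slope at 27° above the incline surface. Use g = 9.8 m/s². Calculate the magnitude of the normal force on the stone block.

N ≈ 45.3 N

Take axes along and perpendicular to the incline. Weight components: W sin 37° = 55.44 N down-slope, W cos 37° = 73.57 N into the surface.
Along incline: T cos 27° = W sin 37° → T = 62.22 N.
Perpendicular: N = W cos 37° − T sin 27° = 45.32 N.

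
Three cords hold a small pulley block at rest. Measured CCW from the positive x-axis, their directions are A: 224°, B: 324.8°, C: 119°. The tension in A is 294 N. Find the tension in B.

T_B ≈ 652 N

Resolve: ΣF_x = 294 cos 224° + T_B cos 324.8° + T_C cos 119° = 0.
        ΣF_y = 294 sin 224° + T_B sin 324.8° + T_C sin 119° = 0.
The known terms sum to (-211.5, -204.2) N, so 0.8171 T_B − 0.4848 T_C = 211.5 and -0.5764 T_B + 0.8746 T_C = 204.2.
Solving simultaneously: T_B = 652.5 N, T_C = 663.5 N.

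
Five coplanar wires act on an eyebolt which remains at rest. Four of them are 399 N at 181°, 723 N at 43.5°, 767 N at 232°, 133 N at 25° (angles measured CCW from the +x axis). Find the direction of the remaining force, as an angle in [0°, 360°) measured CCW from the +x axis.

θ ≈ 14.3°

Sum the known components: ΣF_x = -226.2 N, ΣF_y = -57.48 N.
For equilibrium the remaining force must supply (−ΣF_x, −ΣF_y) = (226.2, 57.48) N.
Magnitude = √((226.2)² + (57.48)²) = 233.4 N; direction = atan2(57.48, 226.2) = 14.3°.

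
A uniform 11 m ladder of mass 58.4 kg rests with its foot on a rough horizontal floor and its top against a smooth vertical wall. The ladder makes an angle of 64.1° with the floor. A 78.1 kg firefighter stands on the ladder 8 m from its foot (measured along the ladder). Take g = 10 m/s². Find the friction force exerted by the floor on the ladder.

Torques about the foot: N_wall · 11 sin 64.1° = 58.4×10×5.5 cos 64.1° + 78.1×10×8 cos 64.1° → N_wall = 417.59 N.
ΣF_x = 0: f_floor = N_wall = 417.59 N.

f ≈ 418 N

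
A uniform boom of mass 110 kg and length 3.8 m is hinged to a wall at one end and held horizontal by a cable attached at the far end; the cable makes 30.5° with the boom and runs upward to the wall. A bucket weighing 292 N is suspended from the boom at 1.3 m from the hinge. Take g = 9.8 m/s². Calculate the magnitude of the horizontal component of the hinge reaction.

Take torques about the hinge: T sin 30.5° · 3.8 = 110×9.8×1.9 + 292×1.3 = 2427.8 N·m.
So T = 2427.8 / (0.5075 × 3.8) = 1258.8 N.
ΣF_x = 0: H_x = T cos 30.5° = 1084.6 N.

H_x ≈ 1080 N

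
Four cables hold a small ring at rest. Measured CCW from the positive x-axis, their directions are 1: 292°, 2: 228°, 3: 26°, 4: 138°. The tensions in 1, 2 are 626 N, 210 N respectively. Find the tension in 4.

T_4 ≈ 758 N

Resolve: ΣF_x = 626 cos 292° + 210 cos 228° + T_3 cos 26° + T_4 cos 138° = 0.
        ΣF_y = 626 sin 292° + 210 sin 228° + T_3 sin 26° + T_4 sin 138° = 0.
The known terms sum to (93.99, -736.5) N, so 0.8988 T_3 − 0.7431 T_4 = -93.99 and 0.4384 T_3 + 0.6691 T_4 = 736.5.
Solving simultaneously: T_3 = 522.5 N, T_4 = 758.4 N.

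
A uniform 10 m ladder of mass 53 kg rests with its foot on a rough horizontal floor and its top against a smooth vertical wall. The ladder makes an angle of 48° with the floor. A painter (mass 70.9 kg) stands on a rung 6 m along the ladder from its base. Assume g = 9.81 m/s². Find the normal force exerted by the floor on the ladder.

ΣF_y = 0: N_floor = 53×9.81 + 70.9×9.81 = 1215.5 N.

N_floor ≈ 1220 N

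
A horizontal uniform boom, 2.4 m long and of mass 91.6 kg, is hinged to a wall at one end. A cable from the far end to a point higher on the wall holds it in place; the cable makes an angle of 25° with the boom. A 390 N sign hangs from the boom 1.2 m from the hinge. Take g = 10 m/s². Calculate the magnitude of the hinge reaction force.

|H| ≈ 1550 N

Take torques about the hinge: T sin 25° · 2.4 = 91.6×10×1.2 + 390×1.2 = 1567.2 N·m.
So T = 1567.2 / (0.4226 × 2.4) = 1545.1 N.
ΣF_x = 0: H_x = T cos 25° = 1400.4 N.
ΣF_y = 0: H_y = (91.6×10 + 390) − T sin 25° = 1306 − 653 = 653 N.
|H| = √(H_x² + H_y²) = √((1400.4)² + (653)²) = 1545.1 N.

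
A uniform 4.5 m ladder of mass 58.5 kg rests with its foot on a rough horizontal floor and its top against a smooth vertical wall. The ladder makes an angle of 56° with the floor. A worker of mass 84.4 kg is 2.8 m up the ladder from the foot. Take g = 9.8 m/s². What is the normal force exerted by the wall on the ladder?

Torques about the foot: N_wall · 4.5 sin 56° = 58.5×9.8×2.25 cos 56° + 84.4×9.8×2.8 cos 56° → N_wall = 540.49 N.

N_wall ≈ 540 N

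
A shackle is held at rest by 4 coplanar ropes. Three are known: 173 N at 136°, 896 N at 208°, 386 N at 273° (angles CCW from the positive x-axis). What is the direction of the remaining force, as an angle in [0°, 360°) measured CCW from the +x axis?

θ ≈ 37.5°

Sum the known components: ΣF_x = -895.4 N, ΣF_y = -685.9 N.
For equilibrium the remaining force must supply (−ΣF_x, −ΣF_y) = (895.4, 685.9) N.
Magnitude = √((895.4)² + (685.9)²) = 1128 N; direction = atan2(685.9, 895.4) = 37.5°.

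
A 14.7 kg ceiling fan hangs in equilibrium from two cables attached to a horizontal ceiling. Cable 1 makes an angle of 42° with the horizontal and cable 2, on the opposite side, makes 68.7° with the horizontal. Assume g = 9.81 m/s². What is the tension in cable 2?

Weight W = 14.7 × 9.81 = 144.2 N acts straight down.
Horizontal: T_1 cos 42° = T_2 cos 68.7°  →  T_1 = 0.4888 T_2.
Vertical: T_1 sin 42° + T_2 sin 68.7° = 144.2.
Substituting the horizontal relation into the vertical equation gives 1.259 T_2 = 144.2, so T_2 = 114.6 N.

T_2 ≈ 115 N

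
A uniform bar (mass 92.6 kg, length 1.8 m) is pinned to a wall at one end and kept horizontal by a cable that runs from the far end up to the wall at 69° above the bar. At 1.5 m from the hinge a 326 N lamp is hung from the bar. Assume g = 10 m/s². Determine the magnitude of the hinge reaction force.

Take torques about the hinge: T sin 69° · 1.8 = 92.6×10×0.9 + 326×1.5 = 1322.4 N·m.
So T = 1322.4 / (0.9336 × 1.8) = 786.93 N.
ΣF_x = 0: H_x = T cos 69° = 282.01 N.
ΣF_y = 0: H_y = (92.6×10 + 326) − T sin 69° = 1252 − 734.67 = 517.33 N.
|H| = √(H_x² + H_y²) = √((282.01)² + (517.33)²) = 589.21 N.

|H| ≈ 589 N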